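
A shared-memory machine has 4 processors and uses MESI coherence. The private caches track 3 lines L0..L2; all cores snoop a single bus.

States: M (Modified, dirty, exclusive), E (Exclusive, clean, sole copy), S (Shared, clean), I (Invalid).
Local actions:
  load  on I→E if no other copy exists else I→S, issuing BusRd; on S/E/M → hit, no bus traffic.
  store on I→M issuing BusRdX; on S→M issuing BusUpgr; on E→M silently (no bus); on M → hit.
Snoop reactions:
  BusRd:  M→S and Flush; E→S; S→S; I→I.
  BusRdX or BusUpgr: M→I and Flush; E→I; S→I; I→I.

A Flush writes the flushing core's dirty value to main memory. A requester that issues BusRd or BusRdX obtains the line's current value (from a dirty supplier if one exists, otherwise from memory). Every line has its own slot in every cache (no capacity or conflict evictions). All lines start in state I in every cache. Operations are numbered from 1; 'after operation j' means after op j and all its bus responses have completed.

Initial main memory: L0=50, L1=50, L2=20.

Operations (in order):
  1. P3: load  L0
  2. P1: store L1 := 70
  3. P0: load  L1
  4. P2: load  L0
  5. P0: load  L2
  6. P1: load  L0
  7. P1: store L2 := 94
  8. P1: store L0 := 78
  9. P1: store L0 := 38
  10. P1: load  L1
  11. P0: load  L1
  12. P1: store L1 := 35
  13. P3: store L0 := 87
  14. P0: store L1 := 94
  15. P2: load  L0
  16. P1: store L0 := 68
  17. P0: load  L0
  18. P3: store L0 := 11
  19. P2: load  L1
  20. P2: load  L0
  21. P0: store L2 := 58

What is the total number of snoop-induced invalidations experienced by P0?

  op1 P3: load  L0 → I/I/I/E on L0; bus BusRd; mem=50
  op2 P1: store L1 := 70 → I/M/I/I on L1; bus BusRdX; mem=50
  op3 P0: load  L1 → S/S/I/I on L1; bus BusRd Flush; mem=70
  op4 P2: load  L0 → I/I/S/S on L0; bus BusRd; mem=50
  op5 P0: load  L2 → E/I/I/I on L2; bus BusRd; mem=20
  op6 P1: load  L0 → I/S/S/S on L0; bus BusRd; mem=50
  op7 P1: store L2 := 94 → I/M/I/I on L2; bus BusRdX; mem=20
  op8 P1: store L0 := 78 → I/M/I/I on L0; bus BusUpgr; mem=50
  op9 P1: store L0 := 38 → I/M/I/I on L0; bus (none); mem=50
  op10 P1: load  L1 → S/S/I/I on L1; bus (none); mem=70
  op11 P0: load  L1 → S/S/I/I on L1; bus (none); mem=70
  op12 P1: store L1 := 35 → I/M/I/I on L1; bus BusUpgr; mem=70
  op13 P3: store L0 := 87 → I/I/I/M on L0; bus BusRdX Flush; mem=38
  op14 P0: store L1 := 94 → M/I/I/I on L1; bus BusRdX Flush; mem=35
  op15 P2: load  L0 → I/I/S/S on L0; bus BusRd Flush; mem=87
  op16 P1: store L0 := 68 → I/M/I/I on L0; bus BusRdX; mem=87
  op17 P0: load  L0 → S/S/I/I on L0; bus BusRd Flush; mem=68
  op18 P3: store L0 := 11 → I/I/I/M on L0; bus BusRdX; mem=68
  op19 P2: load  L1 → S/I/S/I on L1; bus BusRd Flush; mem=94
  op20 P2: load  L0 → I/I/S/S on L0; bus BusRd Flush; mem=11
  op21 P0: store L2 := 58 → M/I/I/I on L2; bus BusRdX Flush; mem=94

invalidations = 3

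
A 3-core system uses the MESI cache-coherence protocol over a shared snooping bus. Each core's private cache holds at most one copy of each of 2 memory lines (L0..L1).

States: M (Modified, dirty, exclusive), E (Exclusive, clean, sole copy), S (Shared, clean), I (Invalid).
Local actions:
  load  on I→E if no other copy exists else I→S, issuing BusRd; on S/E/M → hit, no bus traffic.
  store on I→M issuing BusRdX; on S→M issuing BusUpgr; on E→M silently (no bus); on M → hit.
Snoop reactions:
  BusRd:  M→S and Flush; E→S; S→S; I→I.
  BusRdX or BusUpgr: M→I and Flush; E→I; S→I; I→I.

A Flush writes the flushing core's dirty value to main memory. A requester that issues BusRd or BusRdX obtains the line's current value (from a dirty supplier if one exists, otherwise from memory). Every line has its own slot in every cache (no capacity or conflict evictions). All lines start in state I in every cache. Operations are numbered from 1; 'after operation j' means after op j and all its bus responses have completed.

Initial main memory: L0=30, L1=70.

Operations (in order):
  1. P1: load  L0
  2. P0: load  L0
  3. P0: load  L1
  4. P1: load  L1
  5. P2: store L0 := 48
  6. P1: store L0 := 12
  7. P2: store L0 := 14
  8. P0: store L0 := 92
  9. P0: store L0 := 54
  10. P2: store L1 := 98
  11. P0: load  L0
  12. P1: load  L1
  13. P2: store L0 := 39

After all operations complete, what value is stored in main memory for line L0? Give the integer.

memory[L0] = 54

[1] P1: load  L0 | P0:I, P1:E(30), P2:I | bus: BusRd
[2] P0: load  L0 | P0:S(30), P1:S(30), P2:I | bus: BusRd
[3] P0: load  L1 | P0:E(70), P1:I, P2:I | bus: BusRd
[4] P1: load  L1 | P0:S(70), P1:S(70), P2:I | bus: BusRd
[5] P2: store L0 := 48 | P0:I, P1:I, P2:M(48) | bus: BusRdX
[6] P1: store L0 := 12 | P0:I, P1:M(12), P2:I | bus: BusRdX,Flush
[7] P2: store L0 := 14 | P0:I, P1:I, P2:M(14) | bus: BusRdX,Flush
[8] P0: store L0 := 92 | P0:M(92), P1:I, P2:I | bus: BusRdX,Flush
[9] P0: store L0 := 54 | P0:M(54), P1:I, P2:I | bus: none
[10] P2: store L1 := 98 | P0:I, P1:I, P2:M(98) | bus: BusRdX
[11] P0: load  L0 | P0:M(54), P1:I, P2:I | bus: none
[12] P1: load  L1 | P0:I, P1:S(98), P2:S(98) | bus: BusRd,Flush
[13] P2: store L0 := 39 | P0:I, P1:I, P2:M(39) | bus: BusRdX,Flush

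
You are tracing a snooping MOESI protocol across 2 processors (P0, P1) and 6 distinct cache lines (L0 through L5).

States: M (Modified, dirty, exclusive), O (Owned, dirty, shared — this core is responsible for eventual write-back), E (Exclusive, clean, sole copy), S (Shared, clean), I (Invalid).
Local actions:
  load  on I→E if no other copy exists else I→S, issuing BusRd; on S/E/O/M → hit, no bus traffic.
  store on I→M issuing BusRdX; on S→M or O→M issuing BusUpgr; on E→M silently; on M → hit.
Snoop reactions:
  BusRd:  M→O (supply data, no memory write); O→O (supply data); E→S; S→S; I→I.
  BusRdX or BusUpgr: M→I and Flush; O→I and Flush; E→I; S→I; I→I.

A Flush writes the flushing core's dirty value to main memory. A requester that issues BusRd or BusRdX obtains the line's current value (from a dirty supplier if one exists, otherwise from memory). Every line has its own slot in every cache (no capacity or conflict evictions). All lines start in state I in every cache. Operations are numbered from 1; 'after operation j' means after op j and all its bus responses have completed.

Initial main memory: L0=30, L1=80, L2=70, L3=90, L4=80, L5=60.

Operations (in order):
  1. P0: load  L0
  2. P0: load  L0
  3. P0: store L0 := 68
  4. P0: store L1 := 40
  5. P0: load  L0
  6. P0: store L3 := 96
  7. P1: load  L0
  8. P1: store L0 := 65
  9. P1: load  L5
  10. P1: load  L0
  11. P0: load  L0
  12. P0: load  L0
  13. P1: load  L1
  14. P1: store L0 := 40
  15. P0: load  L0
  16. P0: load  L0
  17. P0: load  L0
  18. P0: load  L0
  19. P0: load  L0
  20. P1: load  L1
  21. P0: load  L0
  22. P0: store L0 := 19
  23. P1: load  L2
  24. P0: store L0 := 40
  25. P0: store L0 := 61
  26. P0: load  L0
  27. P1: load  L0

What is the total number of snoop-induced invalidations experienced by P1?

invalidations = 1

[1] P0: load  L0 | P0:E(30), P1:I | bus: BusRd
[2] P0: load  L0 | P0:E(30), P1:I | bus: none
[3] P0: store L0 := 68 | P0:M(68), P1:I | bus: none
[4] P0: store L1 := 40 | P0:M(40), P1:I | bus: BusRdX
[5] P0: load  L0 | P0:M(68), P1:I | bus: none
[6] P0: store L3 := 96 | P0:M(96), P1:I | bus: BusRdX
[7] P1: load  L0 | P0:O(68), P1:S(68) | bus: BusRd
[8] P1: store L0 := 65 | P0:I, P1:M(65) | bus: BusUpgr,Flush
[9] P1: load  L5 | P0:I, P1:E(60) | bus: BusRd
[10] P1: load  L0 | P0:I, P1:M(65) | bus: none
[11] P0: load  L0 | P0:S(65), P1:O(65) | bus: BusRd
[12] P0: load  L0 | P0:S(65), P1:O(65) | bus: none
[13] P1: load  L1 | P0:O(40), P1:S(40) | bus: BusRd
[14] P1: store L0 := 40 | P0:I, P1:M(40) | bus: BusUpgr
[15] P0: load  L0 | P0:S(40), P1:O(40) | bus: BusRd
[16] P0: load  L0 | P0:S(40), P1:O(40) | bus: none
[17] P0: load  L0 | P0:S(40), P1:O(40) | bus: none
[18] P0: load  L0 | P0:S(40), P1:O(40) | bus: none
[19] P0: load  L0 | P0:S(40), P1:O(40) | bus: none
[20] P1: load  L1 | P0:O(40), P1:S(40) | bus: none
[21] P0: load  L0 | P0:S(40), P1:O(40) | bus: none
[22] P0: store L0 := 19 | P0:M(19), P1:I | bus: BusUpgr,Flush
[23] P1: load  L2 | P0:I, P1:E(70) | bus: BusRd
[24] P0: store L0 := 40 | P0:M(40), P1:I | bus: none
[25] P0: store L0 := 61 | P0:M(61), P1:I | bus: none
[26] P0: load  L0 | P0:M(61), P1:I | bus: none
[27] P1: load  L0 | P0:O(61), P1:S(61) | bus: BusRd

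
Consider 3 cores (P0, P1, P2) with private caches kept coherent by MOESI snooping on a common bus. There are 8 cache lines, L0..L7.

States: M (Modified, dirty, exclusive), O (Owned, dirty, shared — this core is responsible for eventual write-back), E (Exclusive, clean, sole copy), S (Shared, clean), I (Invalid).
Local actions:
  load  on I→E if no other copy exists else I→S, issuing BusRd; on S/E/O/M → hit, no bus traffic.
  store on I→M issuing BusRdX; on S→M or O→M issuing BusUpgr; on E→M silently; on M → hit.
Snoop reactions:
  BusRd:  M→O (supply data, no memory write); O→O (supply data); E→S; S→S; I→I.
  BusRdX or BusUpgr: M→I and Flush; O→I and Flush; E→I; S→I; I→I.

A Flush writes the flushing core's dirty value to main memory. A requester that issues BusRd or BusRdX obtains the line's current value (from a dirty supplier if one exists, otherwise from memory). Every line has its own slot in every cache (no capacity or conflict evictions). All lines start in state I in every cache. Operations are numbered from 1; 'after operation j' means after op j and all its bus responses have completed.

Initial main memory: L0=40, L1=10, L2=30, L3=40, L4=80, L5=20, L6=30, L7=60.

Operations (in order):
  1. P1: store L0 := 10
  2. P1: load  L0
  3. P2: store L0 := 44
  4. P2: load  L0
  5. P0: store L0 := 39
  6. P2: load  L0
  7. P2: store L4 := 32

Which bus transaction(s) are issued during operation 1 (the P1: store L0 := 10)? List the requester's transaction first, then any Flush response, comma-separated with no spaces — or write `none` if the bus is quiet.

[1] P1: store L0 := 10 | P0:I, P1:M(10), P2:I | bus: BusRdX
[2] P1: load  L0 | P0:I, P1:M(10), P2:I | bus: none
[3] P2: store L0 := 44 | P0:I, P1:I, P2:M(44) | bus: BusRdX,Flush
[4] P2: load  L0 | P0:I, P1:I, P2:M(44) | bus: none
[5] P0: store L0 := 39 | P0:M(39), P1:I, P2:I | bus: BusRdX,Flush
[6] P2: load  L0 | P0:O(39), P1:I, P2:S(39) | bus: BusRd
[7] P2: store L4 := 32 | P0:I, P1:I, P2:M(32) | bus: BusRdX

bus = BusRdX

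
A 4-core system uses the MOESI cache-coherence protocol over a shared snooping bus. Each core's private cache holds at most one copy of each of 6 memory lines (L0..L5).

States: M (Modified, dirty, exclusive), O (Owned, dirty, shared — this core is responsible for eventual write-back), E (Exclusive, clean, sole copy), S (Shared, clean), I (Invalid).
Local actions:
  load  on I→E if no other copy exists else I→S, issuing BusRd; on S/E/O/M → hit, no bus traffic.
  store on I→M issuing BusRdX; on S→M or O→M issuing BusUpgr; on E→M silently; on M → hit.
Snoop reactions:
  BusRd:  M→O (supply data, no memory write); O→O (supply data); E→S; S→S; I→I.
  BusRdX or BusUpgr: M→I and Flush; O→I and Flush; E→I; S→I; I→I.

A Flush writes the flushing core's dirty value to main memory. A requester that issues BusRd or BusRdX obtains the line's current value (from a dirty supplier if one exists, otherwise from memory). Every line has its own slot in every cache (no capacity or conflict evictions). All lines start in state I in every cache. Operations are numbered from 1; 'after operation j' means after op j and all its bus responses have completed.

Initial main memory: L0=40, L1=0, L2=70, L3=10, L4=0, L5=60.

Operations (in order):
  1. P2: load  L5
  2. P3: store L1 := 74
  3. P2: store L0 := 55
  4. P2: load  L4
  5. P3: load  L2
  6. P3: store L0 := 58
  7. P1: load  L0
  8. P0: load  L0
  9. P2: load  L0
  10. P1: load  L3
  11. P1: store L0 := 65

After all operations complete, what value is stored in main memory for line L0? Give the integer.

[1] P2: load  L5 | P0:I, P1:I, P2:E(60), P3:I | bus: BusRd
[2] P3: store L1 := 74 | P0:I, P1:I, P2:I, P3:M(74) | bus: BusRdX
[3] P2: store L0 := 55 | P0:I, P1:I, P2:M(55), P3:I | bus: BusRdX
[4] P2: load  L4 | P0:I, P1:I, P2:E(0), P3:I | bus: BusRd
[5] P3: load  L2 | P0:I, P1:I, P2:I, P3:E(70) | bus: BusRd
[6] P3: store L0 := 58 | P0:I, P1:I, P2:I, P3:M(58) | bus: BusRdX,Flush
[7] P1: load  L0 | P0:I, P1:S(58), P2:I, P3:O(58) | bus: BusRd
[8] P0: load  L0 | P0:S(58), P1:S(58), P2:I, P3:O(58) | bus: BusRd
[9] P2: load  L0 | P0:S(58), P1:S(58), P2:S(58), P3:O(58) | bus: BusRd
[10] P1: load  L3 | P0:I, P1:E(10), P2:I, P3:I | bus: BusRd
[11] P1: store L0 := 65 | P0:I, P1:M(65), P2:I, P3:I | bus: BusUpgr,Flush

memory[L0] = 58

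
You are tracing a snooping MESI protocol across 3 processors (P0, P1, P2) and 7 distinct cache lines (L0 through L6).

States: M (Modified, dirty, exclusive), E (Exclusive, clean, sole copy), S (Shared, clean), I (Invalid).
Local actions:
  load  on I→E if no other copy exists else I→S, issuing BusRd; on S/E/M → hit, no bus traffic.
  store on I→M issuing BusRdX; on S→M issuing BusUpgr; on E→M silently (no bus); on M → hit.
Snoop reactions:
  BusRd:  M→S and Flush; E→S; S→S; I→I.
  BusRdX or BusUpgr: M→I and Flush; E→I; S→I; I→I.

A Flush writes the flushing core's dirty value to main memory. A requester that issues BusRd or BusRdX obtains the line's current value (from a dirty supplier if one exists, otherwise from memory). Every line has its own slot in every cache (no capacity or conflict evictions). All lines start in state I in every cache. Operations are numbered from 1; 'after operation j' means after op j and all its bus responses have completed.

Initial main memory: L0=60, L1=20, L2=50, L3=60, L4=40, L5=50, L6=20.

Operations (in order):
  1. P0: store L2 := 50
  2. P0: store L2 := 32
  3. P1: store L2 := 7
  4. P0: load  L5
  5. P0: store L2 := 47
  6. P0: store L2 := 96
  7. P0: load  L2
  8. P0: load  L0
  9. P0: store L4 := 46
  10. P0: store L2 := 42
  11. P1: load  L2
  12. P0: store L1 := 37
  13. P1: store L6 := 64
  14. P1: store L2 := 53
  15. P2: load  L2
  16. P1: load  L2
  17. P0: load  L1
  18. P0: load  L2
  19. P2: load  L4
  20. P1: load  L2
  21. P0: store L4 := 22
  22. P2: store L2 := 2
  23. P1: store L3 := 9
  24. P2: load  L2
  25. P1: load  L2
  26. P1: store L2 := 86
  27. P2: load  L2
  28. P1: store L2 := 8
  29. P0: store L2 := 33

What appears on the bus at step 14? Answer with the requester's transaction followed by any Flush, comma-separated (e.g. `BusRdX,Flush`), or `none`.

bus = BusUpgr

step 1: P0: store L2 := 50  ⟶  MII  (L2)  txn=BusRdX  M[L2]=50
step 2: P0: store L2 := 32  ⟶  MII  (L2)  txn=∅  M[L2]=50
step 3: P1: store L2 := 7  ⟶  IMI  (L2)  txn=BusRdX+Flush  M[L2]=32
step 4: P0: load  L5  ⟶  EII  (L5)  txn=BusRd  M[L5]=50
step 5: P0: store L2 := 47  ⟶  MII  (L2)  txn=BusRdX+Flush  M[L2]=7
step 6: P0: store L2 := 96  ⟶  MII  (L2)  txn=∅  M[L2]=7
step 7: P0: load  L2  ⟶  MII  (L2)  txn=∅  M[L2]=7
step 8: P0: load  L0  ⟶  EII  (L0)  txn=BusRd  M[L0]=60
step 9: P0: store L4 := 46  ⟶  MII  (L4)  txn=BusRdX  M[L4]=40
step 10: P0: store L2 := 42  ⟶  MII  (L2)  txn=∅  M[L2]=7
step 11: P1: load  L2  ⟶  SSI  (L2)  txn=BusRd+Flush  M[L2]=42
step 12: P0: store L1 := 37  ⟶  MII  (L1)  txn=BusRdX  M[L1]=20
step 13: P1: store L6 := 64  ⟶  IMI  (L6)  txn=BusRdX  M[L6]=20
step 14: P1: store L2 := 53  ⟶  IMI  (L2)  txn=BusUpgr  M[L2]=42
step 15: P2: load  L2  ⟶  ISS  (L2)  txn=BusRd+Flush  M[L2]=53
step 16: P1: load  L2  ⟶  ISS  (L2)  txn=∅  M[L2]=53
step 17: P0: load  L1  ⟶  MII  (L1)  txn=∅  M[L1]=20
step 18: P0: load  L2  ⟶  SSS  (L2)  txn=BusRd  M[L2]=53
step 19: P2: load  L4  ⟶  SIS  (L4)  txn=BusRd+Flush  M[L4]=46
step 20: P1: load  L2  ⟶  SSS  (L2)  txn=∅  M[L2]=53
step 21: P0: store L4 := 22  ⟶  MII  (L4)  txn=BusUpgr  M[L4]=46
step 22: P2: store L2 := 2  ⟶  IIM  (L2)  txn=BusUpgr  M[L2]=53
step 23: P1: store L3 := 9  ⟶  IMI  (L3)  txn=BusRdX  M[L3]=60
step 24: P2: load  L2  ⟶  IIM  (L2)  txn=∅  M[L2]=53
step 25: P1: load  L2  ⟶  ISS  (L2)  txn=BusRd+Flush  M[L2]=2
step 26: P1: store L2 := 86  ⟶  IMI  (L2)  txn=BusUpgr  M[L2]=2
step 27: P2: load  L2  ⟶  ISS  (L2)  txn=BusRd+Flush  M[L2]=86
step 28: P1: store L2 := 8  ⟶  IMI  (L2)  txn=BusUpgr  M[L2]=86
step 29: P0: store L2 := 33  ⟶  MII  (L2)  txn=BusRdX+Flush  M[L2]=8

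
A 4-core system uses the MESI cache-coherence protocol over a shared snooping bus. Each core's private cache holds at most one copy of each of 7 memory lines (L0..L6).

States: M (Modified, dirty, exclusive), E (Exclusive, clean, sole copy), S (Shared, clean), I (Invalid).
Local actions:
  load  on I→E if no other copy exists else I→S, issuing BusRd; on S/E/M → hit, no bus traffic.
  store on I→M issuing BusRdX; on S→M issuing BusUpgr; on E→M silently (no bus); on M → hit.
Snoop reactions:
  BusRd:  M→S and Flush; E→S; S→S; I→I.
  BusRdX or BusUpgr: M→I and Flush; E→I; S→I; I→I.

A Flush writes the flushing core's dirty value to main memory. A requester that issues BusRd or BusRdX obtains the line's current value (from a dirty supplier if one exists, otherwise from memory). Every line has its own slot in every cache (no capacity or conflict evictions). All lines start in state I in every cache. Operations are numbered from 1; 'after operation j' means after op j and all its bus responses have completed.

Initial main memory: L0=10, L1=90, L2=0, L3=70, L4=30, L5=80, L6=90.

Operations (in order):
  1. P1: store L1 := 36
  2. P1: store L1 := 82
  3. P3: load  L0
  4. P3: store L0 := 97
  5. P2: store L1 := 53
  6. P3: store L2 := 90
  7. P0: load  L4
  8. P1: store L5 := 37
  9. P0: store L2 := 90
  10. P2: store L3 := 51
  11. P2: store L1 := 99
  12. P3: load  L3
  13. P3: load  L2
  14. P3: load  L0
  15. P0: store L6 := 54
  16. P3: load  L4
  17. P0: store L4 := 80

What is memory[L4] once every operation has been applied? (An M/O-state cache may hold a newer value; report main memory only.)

memory[L4] = 30

  op1 P1: store L1 := 36 → I/M/I/I on L1; bus BusRdX; mem=90
  op2 P1: store L1 := 82 → I/M/I/I on L1; bus (none); mem=90
  op3 P3: load  L0 → I/I/I/E on L0; bus BusRd; mem=10
  op4 P3: store L0 := 97 → I/I/I/M on L0; bus (none); mem=10
  op5 P2: store L1 := 53 → I/I/M/I on L1; bus BusRdX Flush; mem=82
  op6 P3: store L2 := 90 → I/I/I/M on L2; bus BusRdX; mem=0
  op7 P0: load  L4 → E/I/I/I on L4; bus BusRd; mem=30
  op8 P1: store L5 := 37 → I/M/I/I on L5; bus BusRdX; mem=80
  op9 P0: store L2 := 90 → M/I/I/I on L2; bus BusRdX Flush; mem=90
  op10 P2: store L3 := 51 → I/I/M/I on L3; bus BusRdX; mem=70
  op11 P2: store L1 := 99 → I/I/M/I on L1; bus (none); mem=82
  op12 P3: load  L3 → I/I/S/S on L3; bus BusRd Flush; mem=51
  op13 P3: load  L2 → S/I/I/S on L2; bus BusRd Flush; mem=90
  op14 P3: load  L0 → I/I/I/M on L0; bus (none); mem=10
  op15 P0: store L6 := 54 → M/I/I/I on L6; bus BusRdX; mem=90
  op16 P3: load  L4 → S/I/I/S on L4; bus BusRd; mem=30
  op17 P0: store L4 := 80 → M/I/I/I on L4; bus BusUpgr; mem=30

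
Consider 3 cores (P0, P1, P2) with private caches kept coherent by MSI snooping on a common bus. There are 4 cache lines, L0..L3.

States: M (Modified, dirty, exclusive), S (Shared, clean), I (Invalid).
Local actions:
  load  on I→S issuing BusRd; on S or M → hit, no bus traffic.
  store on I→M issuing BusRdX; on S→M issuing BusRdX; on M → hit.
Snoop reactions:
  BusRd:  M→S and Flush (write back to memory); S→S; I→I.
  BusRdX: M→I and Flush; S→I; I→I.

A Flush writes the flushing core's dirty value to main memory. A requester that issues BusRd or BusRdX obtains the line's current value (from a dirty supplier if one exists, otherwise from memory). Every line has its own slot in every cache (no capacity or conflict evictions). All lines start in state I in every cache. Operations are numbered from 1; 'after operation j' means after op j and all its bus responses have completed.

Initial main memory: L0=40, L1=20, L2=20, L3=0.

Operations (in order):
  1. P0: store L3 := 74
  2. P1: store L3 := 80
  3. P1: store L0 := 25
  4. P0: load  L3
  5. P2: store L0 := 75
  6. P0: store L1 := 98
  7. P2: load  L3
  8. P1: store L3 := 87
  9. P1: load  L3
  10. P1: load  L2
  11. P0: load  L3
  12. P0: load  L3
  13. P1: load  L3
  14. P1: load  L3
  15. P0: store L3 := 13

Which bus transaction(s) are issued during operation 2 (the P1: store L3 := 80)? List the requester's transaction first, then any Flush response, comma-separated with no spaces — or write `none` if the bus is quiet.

bus = BusRdX,Flush

1. P0: store L3 := 74  bus=[BusRdX]  L3: P0=M P1=I P2=I  mem[L3]=0
2. P1: store L3 := 80  bus=[BusRdX,Flush]  L3: P0=I P1=M P2=I  mem[L3]=74
3. P1: store L0 := 25  bus=[BusRdX]  L0: P0=I P1=M P2=I  mem[L0]=40
4. P0: load  L3  bus=[BusRd,Flush]  L3: P0=S P1=S P2=I  mem[L3]=80
5. P2: store L0 := 75  bus=[BusRdX,Flush]  L0: P0=I P1=I P2=M  mem[L0]=25
6. P0: store L1 := 98  bus=[BusRdX]  L1: P0=M P1=I P2=I  mem[L1]=20
7. P2: load  L3  bus=[BusRd]  L3: P0=S P1=S P2=S  mem[L3]=80
8. P1: store L3 := 87  bus=[BusRdX]  L3: P0=I P1=M P2=I  mem[L3]=80
9. P1: load  L3  bus=[-]  L3: P0=I P1=M P2=I  mem[L3]=80
10. P1: load  L2  bus=[BusRd]  L2: P0=I P1=S P2=I  mem[L2]=20
11. P0: load  L3  bus=[BusRd,Flush]  L3: P0=S P1=S P2=I  mem[L3]=87
12. P0: load  L3  bus=[-]  L3: P0=S P1=S P2=I  mem[L3]=87
13. P1: load  L3  bus=[-]  L3: P0=S P1=S P2=I  mem[L3]=87
14. P1: load  L3  bus=[-]  L3: P0=S P1=S P2=I  mem[L3]=87
15. P0: store L3 := 13  bus=[BusRdX]  L3: P0=M P1=I P2=I  mem[L3]=87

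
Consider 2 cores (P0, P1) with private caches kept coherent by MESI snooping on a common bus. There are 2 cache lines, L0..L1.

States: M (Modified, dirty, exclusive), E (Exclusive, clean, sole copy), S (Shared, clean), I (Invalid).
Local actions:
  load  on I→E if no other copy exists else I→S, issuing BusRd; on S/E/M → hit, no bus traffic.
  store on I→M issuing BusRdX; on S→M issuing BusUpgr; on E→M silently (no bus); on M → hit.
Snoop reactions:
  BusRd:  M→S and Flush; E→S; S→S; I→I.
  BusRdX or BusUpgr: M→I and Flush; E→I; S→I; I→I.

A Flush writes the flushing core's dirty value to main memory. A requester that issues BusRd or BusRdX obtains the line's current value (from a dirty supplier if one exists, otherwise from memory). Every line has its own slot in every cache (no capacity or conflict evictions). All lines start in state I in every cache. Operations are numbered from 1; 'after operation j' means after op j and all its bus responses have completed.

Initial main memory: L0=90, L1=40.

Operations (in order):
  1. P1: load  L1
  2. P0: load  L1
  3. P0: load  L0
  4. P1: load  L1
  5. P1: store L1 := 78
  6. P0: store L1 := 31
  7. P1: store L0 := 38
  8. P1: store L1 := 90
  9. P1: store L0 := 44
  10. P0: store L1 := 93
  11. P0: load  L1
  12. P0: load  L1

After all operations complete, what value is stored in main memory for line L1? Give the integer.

memory[L1] = 90

1. P1: load  L1  bus=[BusRd]  L1: P0=I P1=E  mem[L1]=40
2. P0: load  L1  bus=[BusRd]  L1: P0=S P1=S  mem[L1]=40
3. P0: load  L0  bus=[BusRd]  L0: P0=E P1=I  mem[L0]=90
4. P1: load  L1  bus=[-]  L1: P0=S P1=S  mem[L1]=40
5. P1: store L1 := 78  bus=[BusUpgr]  L1: P0=I P1=M  mem[L1]=40
6. P0: store L1 := 31  bus=[BusRdX,Flush]  L1: P0=M P1=I  mem[L1]=78
7. P1: store L0 := 38  bus=[BusRdX]  L0: P0=I P1=M  mem[L0]=90
8. P1: store L1 := 90  bus=[BusRdX,Flush]  L1: P0=I P1=M  mem[L1]=31
9. P1: store L0 := 44  bus=[-]  L0: P0=I P1=M  mem[L0]=90
10. P0: store L1 := 93  bus=[BusRdX,Flush]  L1: P0=M P1=I  mem[L1]=90
11. P0: load  L1  bus=[-]  L1: P0=M P1=I  mem[L1]=90
12. P0: load  L1  bus=[-]  L1: P0=M P1=I  mem[L1]=90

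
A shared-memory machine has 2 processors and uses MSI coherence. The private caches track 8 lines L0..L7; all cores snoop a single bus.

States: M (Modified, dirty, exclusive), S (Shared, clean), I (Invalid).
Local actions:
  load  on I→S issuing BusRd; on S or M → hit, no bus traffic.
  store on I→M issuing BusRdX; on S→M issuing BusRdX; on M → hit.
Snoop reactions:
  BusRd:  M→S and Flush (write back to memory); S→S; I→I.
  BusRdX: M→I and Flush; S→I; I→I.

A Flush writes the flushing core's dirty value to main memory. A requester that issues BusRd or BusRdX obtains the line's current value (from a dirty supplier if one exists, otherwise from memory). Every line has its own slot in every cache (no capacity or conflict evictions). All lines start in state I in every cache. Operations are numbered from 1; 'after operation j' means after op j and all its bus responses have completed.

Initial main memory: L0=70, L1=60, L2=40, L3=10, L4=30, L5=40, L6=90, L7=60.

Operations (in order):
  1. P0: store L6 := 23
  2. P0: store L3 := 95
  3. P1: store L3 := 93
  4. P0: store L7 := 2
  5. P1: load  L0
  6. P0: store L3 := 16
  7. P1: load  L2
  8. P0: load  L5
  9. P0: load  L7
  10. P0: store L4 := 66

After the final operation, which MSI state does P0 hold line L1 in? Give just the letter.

state = I

  op1 P0: store L6 := 23 → M/I on L6; bus BusRdX; mem=90
  op2 P0: store L3 := 95 → M/I on L3; bus BusRdX; mem=10
  op3 P1: store L3 := 93 → I/M on L3; bus BusRdX Flush; mem=95
  op4 P0: store L7 := 2 → M/I on L7; bus BusRdX; mem=60
  op5 P1: load  L0 → I/S on L0; bus BusRd; mem=70
  op6 P0: store L3 := 16 → M/I on L3; bus BusRdX Flush; mem=93
  op7 P1: load  L2 → I/S on L2; bus BusRd; mem=40
  op8 P0: load  L5 → S/I on L5; bus BusRd; mem=40
  op9 P0: load  L7 → M/I on L7; bus (none); mem=60
  op10 P0: store L4 := 66 → M/I on L4; bus BusRdX; mem=30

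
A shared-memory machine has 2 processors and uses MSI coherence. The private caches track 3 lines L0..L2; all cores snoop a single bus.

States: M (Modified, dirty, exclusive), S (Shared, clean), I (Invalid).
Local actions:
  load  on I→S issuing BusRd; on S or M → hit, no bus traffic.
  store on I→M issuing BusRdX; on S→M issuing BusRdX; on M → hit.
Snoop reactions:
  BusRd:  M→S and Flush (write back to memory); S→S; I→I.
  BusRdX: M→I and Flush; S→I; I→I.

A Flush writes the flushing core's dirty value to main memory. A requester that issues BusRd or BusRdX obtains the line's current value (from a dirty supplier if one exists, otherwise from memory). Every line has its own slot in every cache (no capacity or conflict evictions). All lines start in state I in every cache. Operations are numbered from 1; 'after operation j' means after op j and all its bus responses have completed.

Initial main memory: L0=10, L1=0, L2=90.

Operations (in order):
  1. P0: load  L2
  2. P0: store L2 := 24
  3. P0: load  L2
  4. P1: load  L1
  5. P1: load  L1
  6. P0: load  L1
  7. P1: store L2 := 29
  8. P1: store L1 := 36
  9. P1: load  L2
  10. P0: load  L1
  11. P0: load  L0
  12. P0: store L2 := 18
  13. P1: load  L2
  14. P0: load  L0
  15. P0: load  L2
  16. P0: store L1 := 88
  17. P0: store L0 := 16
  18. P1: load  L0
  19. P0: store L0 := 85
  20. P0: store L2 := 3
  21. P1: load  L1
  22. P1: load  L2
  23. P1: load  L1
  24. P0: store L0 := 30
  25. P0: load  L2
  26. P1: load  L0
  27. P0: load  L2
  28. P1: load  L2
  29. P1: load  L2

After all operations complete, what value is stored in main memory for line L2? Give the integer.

step 1: P0: load  L2  ⟶  SI  (L2)  txn=BusRd  M[L2]=90
step 2: P0: store L2 := 24  ⟶  MI  (L2)  txn=BusRdX  M[L2]=90
step 3: P0: load  L2  ⟶  MI  (L2)  txn=∅  M[L2]=90
step 4: P1: load  L1  ⟶  IS  (L1)  txn=BusRd  M[L1]=0
step 5: P1: load  L1  ⟶  IS  (L1)  txn=∅  M[L1]=0
step 6: P0: load  L1  ⟶  SS  (L1)  txn=BusRd  M[L1]=0
step 7: P1: store L2 := 29  ⟶  IM  (L2)  txn=BusRdX+Flush  M[L2]=24
step 8: P1: store L1 := 36  ⟶  IM  (L1)  txn=BusRdX  M[L1]=0
step 9: P1: load  L2  ⟶  IM  (L2)  txn=∅  M[L2]=24
step 10: P0: load  L1  ⟶  SS  (L1)  txn=BusRd+Flush  M[L1]=36
step 11: P0: load  L0  ⟶  SI  (L0)  txn=BusRd  M[L0]=10
step 12: P0: store L2 := 18  ⟶  MI  (L2)  txn=BusRdX+Flush  M[L2]=29
step 13: P1: load  L2  ⟶  SS  (L2)  txn=BusRd+Flush  M[L2]=18
step 14: P0: load  L0  ⟶  SI  (L0)  txn=∅  M[L0]=10
step 15: P0: load  L2  ⟶  SS  (L2)  txn=∅  M[L2]=18
step 16: P0: store L1 := 88  ⟶  MI  (L1)  txn=BusRdX  M[L1]=36
step 17: P0: store L0 := 16  ⟶  MI  (L0)  txn=BusRdX  M[L0]=10
step 18: P1: load  L0  ⟶  SS  (L0)  txn=BusRd+Flush  M[L0]=16
step 19: P0: store L0 := 85  ⟶  MI  (L0)  txn=BusRdX  M[L0]=16
step 20: P0: store L2 := 3  ⟶  MI  (L2)  txn=BusRdX  M[L2]=18
step 21: P1: load  L1  ⟶  SS  (L1)  txn=BusRd+Flush  M[L1]=88
step 22: P1: load  L2  ⟶  SS  (L2)  txn=BusRd+Flush  M[L2]=3
step 23: P1: load  L1  ⟶  SS  (L1)  txn=∅  M[L1]=88
step 24: P0: store L0 := 30  ⟶  MI  (L0)  txn=∅  M[L0]=16
step 25: P0: load  L2  ⟶  SS  (L2)  txn=∅  M[L2]=3
step 26: P1: load  L0  ⟶  SS  (L0)  txn=BusRd+Flush  M[L0]=30
step 27: P0: load  L2  ⟶  SS  (L2)  txn=∅  M[L2]=3
step 28: P1: load  L2  ⟶  SS  (L2)  txn=∅  M[L2]=3
step 29: P1: load  L2  ⟶  SS  (L2)  txn=∅  M[L2]=3

memory[L2] = 3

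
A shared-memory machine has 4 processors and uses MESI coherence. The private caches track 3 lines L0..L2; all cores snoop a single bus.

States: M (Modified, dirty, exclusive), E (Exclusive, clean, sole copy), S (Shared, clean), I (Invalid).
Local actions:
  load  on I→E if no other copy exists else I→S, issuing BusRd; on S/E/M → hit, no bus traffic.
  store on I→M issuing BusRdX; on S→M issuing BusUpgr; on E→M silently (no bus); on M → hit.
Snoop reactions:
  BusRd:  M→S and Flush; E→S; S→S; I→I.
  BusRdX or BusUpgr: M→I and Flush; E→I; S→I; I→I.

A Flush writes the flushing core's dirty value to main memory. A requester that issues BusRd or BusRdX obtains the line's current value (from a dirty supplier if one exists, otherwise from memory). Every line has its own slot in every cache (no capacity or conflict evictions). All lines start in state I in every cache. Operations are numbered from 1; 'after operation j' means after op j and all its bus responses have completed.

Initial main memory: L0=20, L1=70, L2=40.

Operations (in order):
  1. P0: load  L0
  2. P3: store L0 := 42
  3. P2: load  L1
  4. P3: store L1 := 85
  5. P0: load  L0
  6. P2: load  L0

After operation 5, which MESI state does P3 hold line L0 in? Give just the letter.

step 1: P0: load  L0  ⟶  EIII  (L0)  txn=BusRd  M[L0]=20
step 2: P3: store L0 := 42  ⟶  IIIM  (L0)  txn=BusRdX  M[L0]=20
step 3: P2: load  L1  ⟶  IIEI  (L1)  txn=BusRd  M[L1]=70
step 4: P3: store L1 := 85  ⟶  IIIM  (L1)  txn=BusRdX  M[L1]=70
step 5: P0: load  L0  ⟶  SIIS  (L0)  txn=BusRd+Flush  M[L0]=42
step 6: P2: load  L0  ⟶  SISS  (L0)  txn=BusRd  M[L0]=42

state = S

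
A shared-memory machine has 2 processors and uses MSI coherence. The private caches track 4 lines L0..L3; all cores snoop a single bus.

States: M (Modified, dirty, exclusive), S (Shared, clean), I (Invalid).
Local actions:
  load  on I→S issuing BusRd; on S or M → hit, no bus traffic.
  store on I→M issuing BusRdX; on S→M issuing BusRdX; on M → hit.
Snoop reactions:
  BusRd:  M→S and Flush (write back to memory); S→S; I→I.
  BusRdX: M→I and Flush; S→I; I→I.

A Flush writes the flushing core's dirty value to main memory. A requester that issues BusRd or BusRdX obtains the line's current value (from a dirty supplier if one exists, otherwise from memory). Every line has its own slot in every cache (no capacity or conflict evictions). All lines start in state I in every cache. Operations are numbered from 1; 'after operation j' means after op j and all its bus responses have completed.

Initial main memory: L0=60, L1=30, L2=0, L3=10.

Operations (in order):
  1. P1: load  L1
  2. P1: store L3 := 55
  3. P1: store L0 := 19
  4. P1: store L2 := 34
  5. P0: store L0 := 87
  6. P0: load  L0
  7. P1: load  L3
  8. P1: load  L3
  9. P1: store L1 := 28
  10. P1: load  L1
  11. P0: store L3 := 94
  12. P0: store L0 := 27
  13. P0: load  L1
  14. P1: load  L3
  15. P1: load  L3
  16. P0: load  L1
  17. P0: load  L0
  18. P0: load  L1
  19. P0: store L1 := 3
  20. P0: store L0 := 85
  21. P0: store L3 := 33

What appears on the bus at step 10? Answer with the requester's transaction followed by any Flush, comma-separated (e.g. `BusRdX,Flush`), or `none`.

step 1: P1: load  L1  ⟶  IS  (L1)  txn=BusRd  M[L1]=30
step 2: P1: store L3 := 55  ⟶  IM  (L3)  txn=BusRdX  M[L3]=10
step 3: P1: store L0 := 19  ⟶  IM  (L0)  txn=BusRdX  M[L0]=60
step 4: P1: store L2 := 34  ⟶  IM  (L2)  txn=BusRdX  M[L2]=0
step 5: P0: store L0 := 87  ⟶  MI  (L0)  txn=BusRdX+Flush  M[L0]=19
step 6: P0: load  L0  ⟶  MI  (L0)  txn=∅  M[L0]=19
step 7: P1: load  L3  ⟶  IM  (L3)  txn=∅  M[L3]=10
step 8: P1: load  L3  ⟶  IM  (L3)  txn=∅  M[L3]=10
step 9: P1: store L1 := 28  ⟶  IM  (L1)  txn=BusRdX  M[L1]=30
step 10: P1: load  L1  ⟶  IM  (L1)  txn=∅  M[L1]=30
step 11: P0: store L3 := 94  ⟶  MI  (L3)  txn=BusRdX+Flush  M[L3]=55
step 12: P0: store L0 := 27  ⟶  MI  (L0)  txn=∅  M[L0]=19
step 13: P0: load  L1  ⟶  SS  (L1)  txn=BusRd+Flush  M[L1]=28
step 14: P1: load  L3  ⟶  SS  (L3)  txn=BusRd+Flush  M[L3]=94
step 15: P1: load  L3  ⟶  SS  (L3)  txn=∅  M[L3]=94
step 16: P0: load  L1  ⟶  SS  (L1)  txn=∅  M[L1]=28
step 17: P0: load  L0  ⟶  MI  (L0)  txn=∅  M[L0]=19
step 18: P0: load  L1  ⟶  SS  (L1)  txn=∅  M[L1]=28
step 19: P0: store L1 := 3  ⟶  MI  (L1)  txn=BusRdX  M[L1]=28
step 20: P0: store L0 := 85  ⟶  MI  (L0)  txn=∅  M[L0]=19
step 21: P0: store L3 := 33  ⟶  MI  (L3)  txn=BusRdX  M[L3]=94

bus = none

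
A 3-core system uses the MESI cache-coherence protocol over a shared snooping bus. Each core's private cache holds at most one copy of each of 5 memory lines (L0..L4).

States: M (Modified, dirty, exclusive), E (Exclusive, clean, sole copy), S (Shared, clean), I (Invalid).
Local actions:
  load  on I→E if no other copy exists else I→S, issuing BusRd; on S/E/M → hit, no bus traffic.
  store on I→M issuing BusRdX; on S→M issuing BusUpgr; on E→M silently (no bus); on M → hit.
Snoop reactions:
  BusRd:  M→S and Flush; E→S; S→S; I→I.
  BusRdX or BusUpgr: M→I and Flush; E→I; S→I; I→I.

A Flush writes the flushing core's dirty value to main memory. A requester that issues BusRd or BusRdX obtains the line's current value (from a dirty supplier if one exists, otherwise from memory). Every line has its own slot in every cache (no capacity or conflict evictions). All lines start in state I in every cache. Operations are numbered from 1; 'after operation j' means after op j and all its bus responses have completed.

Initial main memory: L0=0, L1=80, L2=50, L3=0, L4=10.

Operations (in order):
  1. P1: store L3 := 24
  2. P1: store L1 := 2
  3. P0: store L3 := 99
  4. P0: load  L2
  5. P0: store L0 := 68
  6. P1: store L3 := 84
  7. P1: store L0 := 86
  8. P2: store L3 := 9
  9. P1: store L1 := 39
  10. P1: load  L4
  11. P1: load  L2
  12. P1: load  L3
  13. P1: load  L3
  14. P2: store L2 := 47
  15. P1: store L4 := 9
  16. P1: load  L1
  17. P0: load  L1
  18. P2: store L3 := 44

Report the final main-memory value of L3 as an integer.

memory[L3] = 9

1. P1: store L3 := 24  bus=[BusRdX]  L3: P0=I P1=M P2=I  mem[L3]=0
2. P1: store L1 := 2  bus=[BusRdX]  L1: P0=I P1=M P2=I  mem[L1]=80
3. P0: store L3 := 99  bus=[BusRdX,Flush]  L3: P0=M P1=I P2=I  mem[L3]=24
4. P0: load  L2  bus=[BusRd]  L2: P0=E P1=I P2=I  mem[L2]=50
5. P0: store L0 := 68  bus=[BusRdX]  L0: P0=M P1=I P2=I  mem[L0]=0
6. P1: store L3 := 84  bus=[BusRdX,Flush]  L3: P0=I P1=M P2=I  mem[L3]=99
7. P1: store L0 := 86  bus=[BusRdX,Flush]  L0: P0=I P1=M P2=I  mem[L0]=68
8. P2: store L3 := 9  bus=[BusRdX,Flush]  L3: P0=I P1=I P2=M  mem[L3]=84
9. P1: store L1 := 39  bus=[-]  L1: P0=I P1=M P2=I  mem[L1]=80
10. P1: load  L4  bus=[BusRd]  L4: P0=I P1=E P2=I  mem[L4]=10
11. P1: load  L2  bus=[BusRd]  L2: P0=S P1=S P2=I  mem[L2]=50
12. P1: load  L3  bus=[BusRd,Flush]  L3: P0=I P1=S P2=S  mem[L3]=9
13. P1: load  L3  bus=[-]  L3: P0=I P1=S P2=S  mem[L3]=9
14. P2: store L2 := 47  bus=[BusRdX]  L2: P0=I P1=I P2=M  mem[L2]=50
15. P1: store L4 := 9  bus=[-]  L4: P0=I P1=M P2=I  mem[L4]=10
16. P1: load  L1  bus=[-]  L1: P0=I P1=M P2=I  mem[L1]=80
17. P0: load  L1  bus=[BusRd,Flush]  L1: P0=S P1=S P2=I  mem[L1]=39
18. P2: store L3 := 44  bus=[BusUpgr]  L3: P0=I P1=I P2=M  mem[L3]=9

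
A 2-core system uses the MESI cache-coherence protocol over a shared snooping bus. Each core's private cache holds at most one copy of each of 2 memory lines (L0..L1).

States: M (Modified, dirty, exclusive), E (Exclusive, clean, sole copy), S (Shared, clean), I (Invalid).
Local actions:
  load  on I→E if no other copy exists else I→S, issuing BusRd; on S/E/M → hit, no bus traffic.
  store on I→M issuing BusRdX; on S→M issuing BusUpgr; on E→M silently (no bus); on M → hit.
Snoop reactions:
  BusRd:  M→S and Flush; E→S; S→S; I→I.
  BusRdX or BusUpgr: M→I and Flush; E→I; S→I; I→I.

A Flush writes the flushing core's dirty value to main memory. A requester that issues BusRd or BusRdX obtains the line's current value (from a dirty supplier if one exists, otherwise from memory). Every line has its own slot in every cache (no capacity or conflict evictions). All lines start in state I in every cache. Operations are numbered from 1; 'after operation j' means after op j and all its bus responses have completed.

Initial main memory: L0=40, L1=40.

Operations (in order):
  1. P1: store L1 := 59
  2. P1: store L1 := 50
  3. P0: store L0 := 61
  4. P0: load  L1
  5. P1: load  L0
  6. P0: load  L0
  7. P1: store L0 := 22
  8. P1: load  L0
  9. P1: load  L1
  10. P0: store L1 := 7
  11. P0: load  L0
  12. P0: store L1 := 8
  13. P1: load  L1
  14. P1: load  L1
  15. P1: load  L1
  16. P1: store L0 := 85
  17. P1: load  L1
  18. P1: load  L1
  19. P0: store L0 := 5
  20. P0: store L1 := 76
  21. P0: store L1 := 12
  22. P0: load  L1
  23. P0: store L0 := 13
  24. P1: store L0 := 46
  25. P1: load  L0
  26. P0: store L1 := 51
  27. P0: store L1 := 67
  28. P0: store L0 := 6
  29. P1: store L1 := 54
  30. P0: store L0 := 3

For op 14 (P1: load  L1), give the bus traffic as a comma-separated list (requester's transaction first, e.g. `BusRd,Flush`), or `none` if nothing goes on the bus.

bus = none

step 1: P1: store L1 := 59  ⟶  IM  (L1)  txn=BusRdX  M[L1]=40
step 2: P1: store L1 := 50  ⟶  IM  (L1)  txn=∅  M[L1]=40
step 3: P0: store L0 := 61  ⟶  MI  (L0)  txn=BusRdX  M[L0]=40
step 4: P0: load  L1  ⟶  SS  (L1)  txn=BusRd+Flush  M[L1]=50
step 5: P1: load  L0  ⟶  SS  (L0)  txn=BusRd+Flush  M[L0]=61
step 6: P0: load  L0  ⟶  SS  (L0)  txn=∅  M[L0]=61
step 7: P1: store L0 := 22  ⟶  IM  (L0)  txn=BusUpgr  M[L0]=61
step 8: P1: load  L0  ⟶  IM  (L0)  txn=∅  M[L0]=61
step 9: P1: load  L1  ⟶  SS  (L1)  txn=∅  M[L1]=50
step 10: P0: store L1 := 7  ⟶  MI  (L1)  txn=BusUpgr  M[L1]=50
step 11: P0: load  L0  ⟶  SS  (L0)  txn=BusRd+Flush  M[L0]=22
step 12: P0: store L1 := 8  ⟶  MI  (L1)  txn=∅  M[L1]=50
step 13: P1: load  L1  ⟶  SS  (L1)  txn=BusRd+Flush  M[L1]=8
step 14: P1: load  L1  ⟶  SS  (L1)  txn=∅  M[L1]=8
step 15: P1: load  L1  ⟶  SS  (L1)  txn=∅  M[L1]=8
step 16: P1: store L0 := 85  ⟶  IM  (L0)  txn=BusUpgr  M[L0]=22
step 17: P1: load  L1  ⟶  SS  (L1)  txn=∅  M[L1]=8
step 18: P1: load  L1  ⟶  SS  (L1)  txn=∅  M[L1]=8
step 19: P0: store L0 := 5  ⟶  MI  (L0)  txn=BusRdX+Flush  M[L0]=85
step 20: P0: store L1 := 76  ⟶  MI  (L1)  txn=BusUpgr  M[L1]=8
step 21: P0: store L1 := 12  ⟶  MI  (L1)  txn=∅  M[L1]=8
step 22: P0: load  L1  ⟶  MI  (L1)  txn=∅  M[L1]=8
step 23: P0: store L0 := 13  ⟶  MI  (L0)  txn=∅  M[L0]=85
step 24: P1: store L0 := 46  ⟶  IM  (L0)  txn=BusRdX+Flush  M[L0]=13
step 25: P1: load  L0  ⟶  IM  (L0)  txn=∅  M[L0]=13
step 26: P0: store L1 := 51  ⟶  MI  (L1)  txn=∅  M[L1]=8
step 27: P0: store L1 := 67  ⟶  MI  (L1)  txn=∅  M[L1]=8
step 28: P0: store L0 := 6  ⟶  MI  (L0)  txn=BusRdX+Flush  M[L0]=46
step 29: P1: store L1 := 54  ⟶  IM  (L1)  txn=BusRdX+Flush  M[L1]=67
step 30: P0: store L0 := 3  ⟶  MI  (L0)  txn=∅  M[L0]=46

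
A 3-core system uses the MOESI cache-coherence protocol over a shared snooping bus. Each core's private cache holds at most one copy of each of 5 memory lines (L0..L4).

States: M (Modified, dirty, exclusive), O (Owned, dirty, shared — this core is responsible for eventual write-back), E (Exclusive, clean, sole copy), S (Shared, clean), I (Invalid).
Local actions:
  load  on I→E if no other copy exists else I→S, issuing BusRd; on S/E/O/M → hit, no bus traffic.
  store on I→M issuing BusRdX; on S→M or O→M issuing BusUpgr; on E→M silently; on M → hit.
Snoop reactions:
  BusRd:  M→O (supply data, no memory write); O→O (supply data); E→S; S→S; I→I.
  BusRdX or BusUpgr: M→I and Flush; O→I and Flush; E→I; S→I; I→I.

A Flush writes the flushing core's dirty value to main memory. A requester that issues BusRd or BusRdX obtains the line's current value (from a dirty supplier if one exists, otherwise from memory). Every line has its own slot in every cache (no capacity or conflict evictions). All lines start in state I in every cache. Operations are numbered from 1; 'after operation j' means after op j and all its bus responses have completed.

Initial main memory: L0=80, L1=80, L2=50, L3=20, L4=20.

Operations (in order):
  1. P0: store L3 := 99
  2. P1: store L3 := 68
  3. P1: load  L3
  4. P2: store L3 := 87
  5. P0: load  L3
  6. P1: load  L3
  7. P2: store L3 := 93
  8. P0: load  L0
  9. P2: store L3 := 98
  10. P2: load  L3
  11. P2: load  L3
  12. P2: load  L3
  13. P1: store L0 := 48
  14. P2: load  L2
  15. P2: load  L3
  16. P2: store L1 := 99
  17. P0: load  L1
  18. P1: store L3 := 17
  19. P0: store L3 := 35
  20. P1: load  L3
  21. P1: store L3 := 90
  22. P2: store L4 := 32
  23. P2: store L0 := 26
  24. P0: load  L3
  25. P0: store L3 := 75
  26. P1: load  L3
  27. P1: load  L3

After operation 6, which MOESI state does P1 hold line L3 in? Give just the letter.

state = S

[1] P0: store L3 := 99 | P0:M(99), P1:I, P2:I | bus: BusRdX
[2] P1: store L3 := 68 | P0:I, P1:M(68), P2:I | bus: BusRdX,Flush
[3] P1: load  L3 | P0:I, P1:M(68), P2:I | bus: none
[4] P2: store L3 := 87 | P0:I, P1:I, P2:M(87) | bus: BusRdX,Flush
[5] P0: load  L3 | P0:S(87), P1:I, P2:O(87) | bus: BusRd
[6] P1: load  L3 | P0:S(87), P1:S(87), P2:O(87) | bus: BusRd
[7] P2: store L3 := 93 | P0:I, P1:I, P2:M(93) | bus: BusUpgr
[8] P0: load  L0 | P0:E(80), P1:I, P2:I | bus: BusRd
[9] P2: store L3 := 98 | P0:I, P1:I, P2:M(98) | bus: none
[10] P2: load  L3 | P0:I, P1:I, P2:M(98) | bus: none
[11] P2: load  L3 | P0:I, P1:I, P2:M(98) | bus: none
[12] P2: load  L3 | P0:I, P1:I, P2:M(98) | bus: none
[13] P1: store L0 := 48 | P0:I, P1:M(48), P2:I | bus: BusRdX
[14] P2: load  L2 | P0:I, P1:I, P2:E(50) | bus: BusRd
[15] P2: load  L3 | P0:I, P1:I, P2:M(98) | bus: none
[16] P2: store L1 := 99 | P0:I, P1:I, P2:M(99) | bus: BusRdX
[17] P0: load  L1 | P0:S(99), P1:I, P2:O(99) | bus: BusRd
[18] P1: store L3 := 17 | P0:I, P1:M(17), P2:I | bus: BusRdX,Flush
[19] P0: store L3 := 35 | P0:M(35), P1:I, P2:I | bus: BusRdX,Flush
[20] P1: load  L3 | P0:O(35), P1:S(35), P2:I | bus: BusRd
[21] P1: store L3 := 90 | P0:I, P1:M(90), P2:I | bus: BusUpgr,Flush
[22] P2: store L4 := 32 | P0:I, P1:I, P2:M(32) | bus: BusRdX
[23] P2: store L0 := 26 | P0:I, P1:I, P2:M(26) | bus: BusRdX,Flush
[24] P0: load  L3 | P0:S(90), P1:O(90), P2:I | bus: BusRd
[25] P0: store L3 := 75 | P0:M(75), P1:I, P2:I | bus: BusUpgr,Flush
[26] P1: load  L3 | P0:O(75), P1:S(75), P2:I | bus: BusRd
[27] P1: load  L3 | P0:O(75), P1:S(75), P2:I | bus: none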